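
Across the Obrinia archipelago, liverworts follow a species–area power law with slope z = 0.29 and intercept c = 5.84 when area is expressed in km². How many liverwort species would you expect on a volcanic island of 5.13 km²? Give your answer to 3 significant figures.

S = 5.84 × 5.13^0.29 = 5.84 × 1.607 ≈ 9.383

9.38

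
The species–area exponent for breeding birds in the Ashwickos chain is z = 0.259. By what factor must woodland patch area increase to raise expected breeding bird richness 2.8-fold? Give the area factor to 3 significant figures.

53.3

(A₂/A₁)^0.259 = 2.8, so A₂/A₁ = 2.8^(1/0.259) = 2.8^3.861
ln(A₂/A₁) = ln 2.8 / 0.259 = 1.0296 / 0.259 = 3.9754
A₂/A₁ = e^3.9754 ≈ 53.27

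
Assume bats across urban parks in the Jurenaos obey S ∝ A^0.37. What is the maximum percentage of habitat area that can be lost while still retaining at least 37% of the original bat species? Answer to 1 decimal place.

93.2%

Need (A_new/A_old)^0.37 = 0.37, so A_new/A_old = 0.37^(1/0.37) = 0.37^2.703
ln(A_new/A_old) = ln 0.37 / 0.37 = -0.9943 / 0.37 = -2.6872
A_new/A_old = e^-2.6872 ≈ 0.06807
Fraction that can be lost = 1 − 0.06807 = 0.9319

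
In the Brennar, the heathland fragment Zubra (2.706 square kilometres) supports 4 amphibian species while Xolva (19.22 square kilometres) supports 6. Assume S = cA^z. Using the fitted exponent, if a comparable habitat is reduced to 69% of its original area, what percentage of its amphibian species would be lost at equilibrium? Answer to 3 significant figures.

7.39%

z = ln(6/4) / ln(19.22/2.706) = 0.4055 / 1.9605 = 0.2068
S_new/S_old = (A_new/A_old)^z = 0.69^0.2068 = exp(0.2068 × -0.3711) = 0.9261
Fraction lost = 1 − 0.9261 = 0.07387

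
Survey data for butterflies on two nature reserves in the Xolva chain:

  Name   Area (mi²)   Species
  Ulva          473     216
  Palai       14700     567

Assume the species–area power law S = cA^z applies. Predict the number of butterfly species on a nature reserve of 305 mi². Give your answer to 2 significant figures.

z = ln(567/216) / ln(14700/473) = 0.9651 / 3.4365 = 0.2808
c = 216 / 473^0.2808 = 216 / 5.639 = 38.31
S₃ = 38.31 × 305^0.2808 = 38.31 × 4.985 ≈ 191

190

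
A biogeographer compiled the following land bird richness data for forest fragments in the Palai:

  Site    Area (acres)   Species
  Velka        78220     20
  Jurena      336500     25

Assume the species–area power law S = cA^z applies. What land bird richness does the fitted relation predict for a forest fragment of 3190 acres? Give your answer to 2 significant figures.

z = ln(25/20) / ln(336500/78220) = 0.2231 / 1.4591 = 0.1529
c = 20 / 78220^0.1529 = 20 / 5.602 = 3.57
S₃ = 3.57 × 3190^0.1529 = 3.57 × 3.434 ≈ 12.26

12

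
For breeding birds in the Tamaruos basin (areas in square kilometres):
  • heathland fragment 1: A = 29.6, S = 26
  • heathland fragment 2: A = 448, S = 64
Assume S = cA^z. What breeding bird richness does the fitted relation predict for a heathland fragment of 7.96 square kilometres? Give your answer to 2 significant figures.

17

z = ln(64/26) / ln(448/29.6) = 0.9008 / 2.7170 = 0.3315
c = 26 / 29.6^0.3315 = 26 / 3.075 = 8.456
S₃ = 8.456 × 7.96^0.3315 = 8.456 × 1.989 ≈ 16.82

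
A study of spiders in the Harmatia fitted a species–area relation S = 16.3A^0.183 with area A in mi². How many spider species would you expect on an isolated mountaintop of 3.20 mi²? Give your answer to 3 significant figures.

20.2

S = 16.3 × 3.2^0.183 = 16.3 × 1.237 ≈ 20.17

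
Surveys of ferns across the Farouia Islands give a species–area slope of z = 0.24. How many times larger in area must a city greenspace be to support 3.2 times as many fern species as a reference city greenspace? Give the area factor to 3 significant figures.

(A₂/A₁)^0.24 = 3.2, so A₂/A₁ = 3.2^(1/0.24) = 3.2^4.167
ln(A₂/A₁) = ln 3.2 / 0.24 = 1.1632 / 0.24 = 4.8465
A₂/A₁ = e^4.8465 ≈ 127.3

127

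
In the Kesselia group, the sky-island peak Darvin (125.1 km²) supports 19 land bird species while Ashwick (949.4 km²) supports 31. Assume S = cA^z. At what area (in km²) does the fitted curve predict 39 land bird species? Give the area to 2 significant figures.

z = ln(31/19) / ln(949.4/125.1) = 0.4895 / 2.0267 = 0.2415
c = 19 / 125.1^0.2415 = 19 / 3.211 = 5.918
A = (39/5.918)^(1/0.2415) ⇒ ln A = ln(6.59)/0.2415 = 7.8063
A = e^7.8063 ≈ 2456 km²

2500 km²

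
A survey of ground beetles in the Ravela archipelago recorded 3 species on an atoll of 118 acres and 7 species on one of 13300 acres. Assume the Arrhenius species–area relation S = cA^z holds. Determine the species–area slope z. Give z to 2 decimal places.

Taking logs: ln S = ln c + z ln A, so z = (ln S₂ − ln S₁)/(ln A₂ − ln A₁).
z = ln(7/3) / ln(13300/118) = ln(2.333) / ln(112.7) = 0.8473 / 4.7248 = 0.1793

0.18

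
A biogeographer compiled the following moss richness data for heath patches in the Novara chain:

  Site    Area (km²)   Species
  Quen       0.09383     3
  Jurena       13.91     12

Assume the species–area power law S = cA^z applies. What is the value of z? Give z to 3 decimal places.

0.277

Taking logs: ln S = ln c + z ln A, so z = (ln S₂ − ln S₁)/(ln A₂ − ln A₁).
z = ln(12/3) / ln(13.91/0.09383) = ln(4) / ln(148.2) = 1.3863 / 4.9989 = 0.2773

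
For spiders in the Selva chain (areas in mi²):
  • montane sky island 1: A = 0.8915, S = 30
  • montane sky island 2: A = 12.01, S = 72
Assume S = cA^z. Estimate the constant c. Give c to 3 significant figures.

z = ln(S₂/S₁) / ln(A₂/A₁) = ln(72/30) / ln(12.01/0.8915) = 0.8755 / 2.6006 = 0.3366
c = S₁ / A₁^z = 30 / 0.8915^0.3366 = 30 / 0.9621 = 31.18

31.2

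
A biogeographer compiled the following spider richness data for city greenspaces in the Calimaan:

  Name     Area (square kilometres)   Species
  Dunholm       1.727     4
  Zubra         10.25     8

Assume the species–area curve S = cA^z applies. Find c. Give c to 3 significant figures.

z = ln(S₂/S₁) / ln(A₂/A₁) = ln(8/4) / ln(10.25/1.727) = 0.6931 / 1.7809 = 0.3892
c = S₁ / A₁^z = 4 / 1.727^0.3892 = 4 / 1.237 = 3.234

3.23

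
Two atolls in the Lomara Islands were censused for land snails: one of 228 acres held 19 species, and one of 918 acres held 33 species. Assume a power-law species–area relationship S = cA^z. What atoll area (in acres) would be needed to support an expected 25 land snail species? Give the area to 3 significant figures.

z = ln(33/19) / ln(918/228) = 0.5521 / 1.3929 = 0.3964
c = 19 / 228^0.3964 = 19 / 8.602 = 2.209
A = (25/2.209)^(1/0.3964) ⇒ ln A = ln(11.32)/0.3964 = 6.1217
A = e^6.1217 ≈ 455.7 acres

456 acres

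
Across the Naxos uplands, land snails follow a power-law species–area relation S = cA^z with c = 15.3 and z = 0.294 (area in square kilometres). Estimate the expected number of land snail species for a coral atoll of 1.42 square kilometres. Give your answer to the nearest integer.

17 species

S = 15.3 × 1.42^0.294 = 15.3 × 1.109 ≈ 16.96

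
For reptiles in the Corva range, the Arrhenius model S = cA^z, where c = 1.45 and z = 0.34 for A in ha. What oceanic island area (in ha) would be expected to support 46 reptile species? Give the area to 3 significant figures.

26100 ha

46 = 1.45 × A^0.34  ⇒  A^0.34 = 46/1.45 = 31.72
ln A = ln(31.72) / 0.34 = 3.4571 / 0.34 = 10.1679
A = e^10.1679 ≈ 26053 ha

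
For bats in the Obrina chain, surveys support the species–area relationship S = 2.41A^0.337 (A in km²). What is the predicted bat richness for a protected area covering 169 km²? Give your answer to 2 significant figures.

14

S = 2.41 × 169^0.337
ln S = ln 2.41 + 0.337 × ln 169 = 0.8796 + 0.337 × 5.1299 = 2.6084
S = e^2.6084 ≈ 13.58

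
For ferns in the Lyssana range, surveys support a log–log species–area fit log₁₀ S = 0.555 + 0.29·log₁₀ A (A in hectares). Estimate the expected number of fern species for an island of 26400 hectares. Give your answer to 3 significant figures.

68.7

S = 3.589 × 26400^0.29
ln S = ln 3.589 + 0.29 × ln 26400 = 1.2779 + 0.29 × 10.1811 = 4.2305
S = e^4.2305 ≈ 68.75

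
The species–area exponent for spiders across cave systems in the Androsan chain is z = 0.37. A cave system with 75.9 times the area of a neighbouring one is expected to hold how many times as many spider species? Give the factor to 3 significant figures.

S₂/S₁ = (A₂/A₁)^z = 75.9^0.37
ln(S₂/S₁) = 0.37 × ln 75.9 = 0.37 × 4.3294 = 1.6019
S₂/S₁ = e^1.6019 ≈ 4.962

4.96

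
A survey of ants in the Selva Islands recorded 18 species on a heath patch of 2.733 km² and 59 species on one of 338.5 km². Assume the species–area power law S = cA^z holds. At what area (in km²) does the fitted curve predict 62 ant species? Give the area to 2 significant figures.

410 km²

z = ln(59/18) / ln(338.5/2.733) = 1.1872 / 4.8191 = 0.2463
c = 18 / 2.733^0.2463 = 18 / 1.281 = 14.05
A = (62/14.05)^(1/0.2463) ⇒ ln A = ln(4.412)/0.2463 = 6.0259
A = e^6.0259 ≈ 414 km²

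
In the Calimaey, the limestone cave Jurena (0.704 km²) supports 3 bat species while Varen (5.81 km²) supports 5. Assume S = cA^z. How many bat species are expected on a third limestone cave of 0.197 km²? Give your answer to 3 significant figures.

z = ln(5/3) / ln(5.81/0.704) = 0.5108 / 2.1106 = 0.2420
c = 3 / 0.704^0.2420 = 3 / 0.9186 = 3.266
S₃ = 3.266 × 0.197^0.2420 = 3.266 × 0.6749 ≈ 2.204

2.20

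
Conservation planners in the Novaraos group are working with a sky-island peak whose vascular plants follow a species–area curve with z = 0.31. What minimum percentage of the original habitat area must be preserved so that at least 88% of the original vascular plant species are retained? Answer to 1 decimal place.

Need (A_new/A_old)^0.31 = 0.88, so A_new/A_old = 0.88^(1/0.31) = 0.88^3.226
ln(A_new/A_old) = ln 0.88 / 0.31 = -0.1278 / 0.31 = -0.4124
A_new/A_old = e^-0.4124 ≈ 0.6621

66.2%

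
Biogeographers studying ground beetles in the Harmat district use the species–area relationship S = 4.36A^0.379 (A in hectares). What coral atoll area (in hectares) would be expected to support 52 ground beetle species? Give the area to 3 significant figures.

52 = 4.36 × A^0.379  ⇒  A^0.379 = 52/4.36 = 11.93
ln A = ln(11.93) / 0.379 = 2.4788 / 0.379 = 6.5403
A = e^6.5403 ≈ 692.5 hectares

692 hectares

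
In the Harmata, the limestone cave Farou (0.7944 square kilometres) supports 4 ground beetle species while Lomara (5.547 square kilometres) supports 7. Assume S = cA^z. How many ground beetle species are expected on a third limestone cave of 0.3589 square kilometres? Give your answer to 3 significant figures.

z = ln(7/4) / ln(5.547/0.7944) = 0.5596 / 1.9434 = 0.2880
c = 4 / 0.7944^0.2880 = 4 / 0.9359 = 4.274
S₃ = 4.274 × 0.3589^0.2880 = 4.274 × 0.7445 ≈ 3.182

3.18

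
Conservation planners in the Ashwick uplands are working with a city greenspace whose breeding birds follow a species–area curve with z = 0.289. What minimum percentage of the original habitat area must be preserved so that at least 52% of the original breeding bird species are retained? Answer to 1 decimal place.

Need (A_new/A_old)^0.289 = 0.52, so A_new/A_old = 0.52^(1/0.289) = 0.52^3.46
ln(A_new/A_old) = ln 0.52 / 0.289 = -0.6539 / 0.289 = -2.2627
A_new/A_old = e^-2.2627 ≈ 0.1041

10.4%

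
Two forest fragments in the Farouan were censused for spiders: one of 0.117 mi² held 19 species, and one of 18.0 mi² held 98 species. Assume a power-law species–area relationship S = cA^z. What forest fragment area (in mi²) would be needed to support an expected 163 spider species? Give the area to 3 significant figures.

85.8 mi²

z = ln(98/19) / ln(18/0.117) = 1.6405 / 5.0360 = 0.3258
c = 19 / 0.117^0.3258 = 19 / 0.4971 = 38.22
A = (163/38.22)^(1/0.3258) ⇒ ln A = ln(4.265)/0.3258 = 4.4522
A = e^4.4522 ≈ 85.81 mi²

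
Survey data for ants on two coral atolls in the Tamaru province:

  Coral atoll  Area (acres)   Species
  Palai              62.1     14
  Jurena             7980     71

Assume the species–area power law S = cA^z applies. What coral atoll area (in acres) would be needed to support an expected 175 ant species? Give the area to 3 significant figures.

119000 acres

z = ln(71/14) / ln(7980/62.1) = 1.6236 / 4.8559 = 0.3344
c = 14 / 62.1^0.3344 = 14 / 3.977 = 3.52
A = (175/3.52)^(1/0.3344) ⇒ ln A = ln(49.71)/0.3344 = 11.6827
A = e^11.6827 ≈ 118506 acres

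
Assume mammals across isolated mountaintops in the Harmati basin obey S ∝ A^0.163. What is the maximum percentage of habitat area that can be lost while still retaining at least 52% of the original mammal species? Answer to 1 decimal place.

98.2%

Need (A_new/A_old)^0.163 = 0.52, so A_new/A_old = 0.52^(1/0.163) = 0.52^6.135
ln(A_new/A_old) = ln 0.52 / 0.163 = -0.6539 / 0.163 = -4.0118
A_new/A_old = e^-4.0118 ≈ 0.0181
Fraction that can be lost = 1 − 0.0181 = 0.9819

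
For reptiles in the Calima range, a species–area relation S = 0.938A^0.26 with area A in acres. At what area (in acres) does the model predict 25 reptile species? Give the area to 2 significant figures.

300000 acres

25 = 0.938 × A^0.26  ⇒  A^0.26 = 25/0.938 = 26.65
ln A = ln(26.65) / 0.26 = 3.2829 / 0.26 = 12.6265
A = e^12.6265 ≈ 304512 acres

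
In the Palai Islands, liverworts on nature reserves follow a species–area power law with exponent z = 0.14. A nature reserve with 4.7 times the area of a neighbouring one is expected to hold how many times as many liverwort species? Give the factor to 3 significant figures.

S₂/S₁ = (A₂/A₁)^z = 4.7^0.14
ln(S₂/S₁) = 0.14 × ln 4.7 = 0.14 × 1.5476 = 0.2167
S₂/S₁ = e^0.2167 ≈ 1.242

1.24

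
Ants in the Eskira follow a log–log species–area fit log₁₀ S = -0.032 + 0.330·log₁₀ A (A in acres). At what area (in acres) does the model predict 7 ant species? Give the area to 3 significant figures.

455 acres

7 = 0.929 × A^0.33  ⇒  A^0.33 = 7/0.929 = 7.535
ln A = ln(7.535) / 0.33 = 2.0196 / 0.33 = 6.1200
A = e^6.1200 ≈ 454.9 acres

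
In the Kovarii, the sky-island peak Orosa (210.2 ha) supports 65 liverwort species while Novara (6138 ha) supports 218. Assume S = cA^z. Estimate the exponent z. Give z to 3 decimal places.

Taking logs: ln S = ln c + z ln A, so z = (ln S₂ − ln S₁)/(ln A₂ − ln A₁).
z = ln(218/65) / ln(6138/210.2) = ln(3.354) / ln(29.2) = 1.2101 / 3.3742 = 0.3586

0.359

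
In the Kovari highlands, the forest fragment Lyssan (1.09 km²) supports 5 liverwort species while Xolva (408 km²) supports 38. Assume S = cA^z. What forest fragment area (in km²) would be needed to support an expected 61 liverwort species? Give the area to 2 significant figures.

1600 km²

z = ln(38/5) / ln(408/1.09) = 2.0281 / 5.9251 = 0.3423
c = 5 / 1.09^0.3423 = 5 / 1.03 = 4.855
A = (61/4.855)^(1/0.3423) ⇒ ln A = ln(12.57)/0.3423 = 7.3939
A = e^7.3939 ≈ 1626 km²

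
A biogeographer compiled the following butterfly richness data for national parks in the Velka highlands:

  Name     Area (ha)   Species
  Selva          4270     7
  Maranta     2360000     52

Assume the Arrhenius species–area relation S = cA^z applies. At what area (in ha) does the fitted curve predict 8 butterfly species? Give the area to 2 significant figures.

z = ln(52/7) / ln(2360000/4270) = 2.0053 / 6.3148 = 0.3176
c = 7 / 4270^0.3176 = 7 / 14.22 = 0.4923
A = (8/0.4923)^(1/0.3176) ⇒ ln A = ln(16.25)/0.3176 = 8.7799
A = e^8.7799 ≈ 6502 ha

6500 ha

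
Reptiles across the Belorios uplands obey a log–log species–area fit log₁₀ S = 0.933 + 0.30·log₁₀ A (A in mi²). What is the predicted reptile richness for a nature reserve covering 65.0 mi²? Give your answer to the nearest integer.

30 species

S = 8.57 × 65^0.3 = 8.57 × 3.498 ≈ 29.98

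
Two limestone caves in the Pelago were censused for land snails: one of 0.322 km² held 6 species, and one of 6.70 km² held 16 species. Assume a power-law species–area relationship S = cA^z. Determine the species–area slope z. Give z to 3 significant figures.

0.323

Taking logs: ln S = ln c + z ln A, so z = (ln S₂ − ln S₁)/(ln A₂ − ln A₁).
z = ln(16/6) / ln(6.7/0.322) = ln(2.667) / ln(20.81) = 0.9808 / 3.0353 = 0.3231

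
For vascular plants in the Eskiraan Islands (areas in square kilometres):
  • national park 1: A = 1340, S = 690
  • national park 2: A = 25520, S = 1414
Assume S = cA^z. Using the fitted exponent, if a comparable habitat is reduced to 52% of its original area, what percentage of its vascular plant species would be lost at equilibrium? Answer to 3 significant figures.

z = ln(1414/690) / ln(25520/1340) = 0.7175 / 2.9468 = 0.2435
S_new/S_old = (A_new/A_old)^z = 0.52^0.2435 = exp(0.2435 × -0.6539) = 0.8528
Fraction lost = 1 − 0.8528 = 0.1472

14.7%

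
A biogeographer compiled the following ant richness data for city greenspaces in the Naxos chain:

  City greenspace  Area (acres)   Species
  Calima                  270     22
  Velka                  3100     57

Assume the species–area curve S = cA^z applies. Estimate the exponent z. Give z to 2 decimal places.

Taking logs: ln S = ln c + z ln A, so z = (ln S₂ − ln S₁)/(ln A₂ − ln A₁).
z = ln(57/22) / ln(3100/270) = ln(2.591) / ln(11.48) = 0.9520 / 2.4407 = 0.3900

0.39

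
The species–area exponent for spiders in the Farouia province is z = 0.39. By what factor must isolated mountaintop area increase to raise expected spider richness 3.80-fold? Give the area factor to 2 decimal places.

(A₂/A₁)^0.39 = 3.8, so A₂/A₁ = 3.8^(1/0.39) = 3.8^2.564
ln(A₂/A₁) = ln 3.8 / 0.39 = 1.3350 / 0.39 = 3.4231
A₂/A₁ = e^3.4231 ≈ 30.66

30.66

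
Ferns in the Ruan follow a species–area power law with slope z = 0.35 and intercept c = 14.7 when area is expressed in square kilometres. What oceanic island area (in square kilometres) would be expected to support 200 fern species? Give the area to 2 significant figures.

1700 square kilometres

200 = 14.7 × A^0.35  ⇒  A^0.35 = 200/14.7 = 13.61
ln A = ln(13.61) / 0.35 = 2.6105 / 0.35 = 7.4585
A = e^7.4585 ≈ 1735 square kilometres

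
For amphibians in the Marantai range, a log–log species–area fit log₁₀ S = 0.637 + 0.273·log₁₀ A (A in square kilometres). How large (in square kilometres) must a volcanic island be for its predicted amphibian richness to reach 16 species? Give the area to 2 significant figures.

120 square kilometres

16 = 4.335 × A^0.273  ⇒  A^0.273 = 16/4.335 = 3.691
ln A = ln(3.691) / 0.273 = 1.3058 / 0.273 = 4.7833
A = e^4.7833 ≈ 119.5 square kilometres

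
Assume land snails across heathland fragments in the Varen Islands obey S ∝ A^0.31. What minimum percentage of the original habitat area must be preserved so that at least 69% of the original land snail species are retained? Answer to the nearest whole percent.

30%

Need (A_new/A_old)^0.31 = 0.69, so A_new/A_old = 0.69^(1/0.31) = 0.69^3.226
ln(A_new/A_old) = ln 0.69 / 0.31 = -0.3711 / 0.31 = -1.1970
A_new/A_old = e^-1.1970 ≈ 0.3021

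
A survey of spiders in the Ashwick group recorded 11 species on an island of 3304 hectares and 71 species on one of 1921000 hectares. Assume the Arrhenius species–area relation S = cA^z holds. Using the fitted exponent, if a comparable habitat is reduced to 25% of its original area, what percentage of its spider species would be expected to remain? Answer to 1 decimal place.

66.6%

z = ln(71/11) / ln(1921000/3304) = 1.8648 / 6.3655 = 0.2930
S_new/S_old = (A_new/A_old)^z = 0.25^0.2930 = exp(0.2930 × -1.3863) = 0.6662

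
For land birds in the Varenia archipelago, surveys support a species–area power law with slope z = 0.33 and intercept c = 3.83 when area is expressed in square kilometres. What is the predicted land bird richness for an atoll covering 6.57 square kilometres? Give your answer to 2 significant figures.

S = 3.83 × 6.57^0.33
ln S = ln 3.83 + 0.33 × ln 6.57 = 1.3429 + 0.33 × 1.8825 = 1.9641
S = e^1.9641 ≈ 7.128

7.1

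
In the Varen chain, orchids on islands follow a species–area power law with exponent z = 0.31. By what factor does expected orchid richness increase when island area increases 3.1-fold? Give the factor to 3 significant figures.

1.42

S₂/S₁ = (A₂/A₁)^z = 3.1^0.31
ln(S₂/S₁) = 0.31 × ln 3.1 = 0.31 × 1.1314 = 0.3507
S₂/S₁ = e^0.3507 ≈ 1.42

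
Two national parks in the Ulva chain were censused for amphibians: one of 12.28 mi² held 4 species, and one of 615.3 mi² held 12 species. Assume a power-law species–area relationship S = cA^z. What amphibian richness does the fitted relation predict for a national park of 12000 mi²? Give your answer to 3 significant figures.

z = ln(12/4) / ln(615.3/12.28) = 1.0986 / 3.9141 = 0.2807
c = 4 / 12.28^0.2807 = 4 / 2.022 = 1.979
S₃ = 1.979 × 12000^0.2807 = 1.979 × 13.96 ≈ 27.62

27.6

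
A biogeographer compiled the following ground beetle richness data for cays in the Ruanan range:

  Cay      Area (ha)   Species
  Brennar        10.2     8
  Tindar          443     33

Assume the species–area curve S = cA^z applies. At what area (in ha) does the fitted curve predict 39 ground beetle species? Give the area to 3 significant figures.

691 ha

z = ln(33/8) / ln(443/10.2) = 1.4171 / 3.7712 = 0.3758
c = 8 / 10.2^0.3758 = 8 / 2.393 = 3.343
A = (39/3.343)^(1/0.3758) ⇒ ln A = ln(11.67)/0.3758 = 6.5381
A = e^6.5381 ≈ 691 ha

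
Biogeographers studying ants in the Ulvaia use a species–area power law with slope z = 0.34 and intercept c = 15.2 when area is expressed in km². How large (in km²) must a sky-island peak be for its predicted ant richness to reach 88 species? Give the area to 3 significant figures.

88 = 15.2 × A^0.34  ⇒  A^0.34 = 88/15.2 = 5.789
ln A = ln(5.789) / 0.34 = 1.7560 / 0.34 = 5.1648
A = e^5.1648 ≈ 175 km²

175 km²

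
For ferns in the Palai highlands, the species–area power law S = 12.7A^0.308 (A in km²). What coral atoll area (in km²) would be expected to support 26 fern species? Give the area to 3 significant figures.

26 = 12.7 × A^0.308  ⇒  A^0.308 = 26/12.7 = 2.047
ln A = ln(2.047) / 0.308 = 0.7165 / 0.308 = 2.3263
A = e^2.3263 ≈ 10.24 km²

10.2 km²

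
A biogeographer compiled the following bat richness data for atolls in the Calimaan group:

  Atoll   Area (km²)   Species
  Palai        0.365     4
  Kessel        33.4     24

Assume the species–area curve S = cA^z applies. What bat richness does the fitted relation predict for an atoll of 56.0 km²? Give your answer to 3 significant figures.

z = ln(24/4) / ln(33.4/0.365) = 1.7918 / 4.5164 = 0.3967
c = 4 / 0.365^0.3967 = 4 / 0.6704 = 5.966
S₃ = 5.966 × 56^0.3967 = 5.966 × 4.938 ≈ 29.46

29.5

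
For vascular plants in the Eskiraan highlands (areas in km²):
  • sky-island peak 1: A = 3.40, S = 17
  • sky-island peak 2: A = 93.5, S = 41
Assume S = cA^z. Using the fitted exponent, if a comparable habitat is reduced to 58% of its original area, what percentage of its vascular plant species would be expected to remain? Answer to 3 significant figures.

z = ln(41/17) / ln(93.5/3.4) = 0.8804 / 3.3142 = 0.2656
S_new/S_old = (A_new/A_old)^z = 0.58^0.2656 = exp(0.2656 × -0.5447) = 0.8653

86.5%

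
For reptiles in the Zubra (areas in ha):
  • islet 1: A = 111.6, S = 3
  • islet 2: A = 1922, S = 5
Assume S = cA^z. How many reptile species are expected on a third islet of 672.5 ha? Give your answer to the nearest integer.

4

z = ln(5/3) / ln(1922/111.6) = 0.5108 / 2.8462 = 0.1795
c = 3 / 111.6^0.1795 = 3 / 2.331 = 1.287
S₃ = 1.287 × 672.5^0.1795 = 1.287 × 3.217 ≈ 4.141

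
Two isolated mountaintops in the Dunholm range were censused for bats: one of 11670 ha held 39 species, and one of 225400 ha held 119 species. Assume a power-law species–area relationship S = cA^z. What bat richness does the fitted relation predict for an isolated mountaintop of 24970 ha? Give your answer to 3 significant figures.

z = ln(119/39) / ln(225400/11670) = 1.1156 / 2.9609 = 0.3768
c = 39 / 11670^0.3768 = 39 / 34.07 = 1.145
S₃ = 1.145 × 24970^0.3768 = 1.145 × 45.37 ≈ 51.94

51.9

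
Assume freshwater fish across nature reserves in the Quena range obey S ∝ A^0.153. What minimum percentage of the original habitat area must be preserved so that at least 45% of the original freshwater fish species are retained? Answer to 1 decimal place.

Need (A_new/A_old)^0.153 = 0.45, so A_new/A_old = 0.45^(1/0.153) = 0.45^6.536
ln(A_new/A_old) = ln 0.45 / 0.153 = -0.7985 / 0.153 = -5.2190
A_new/A_old = e^-5.2190 ≈ 0.005413

0.5%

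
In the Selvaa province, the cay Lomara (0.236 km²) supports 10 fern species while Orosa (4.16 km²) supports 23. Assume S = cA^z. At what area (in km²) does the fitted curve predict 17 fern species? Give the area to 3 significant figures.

1.47 km²

z = ln(23/10) / ln(4.16/0.236) = 0.8329 / 2.8694 = 0.2903
c = 10 / 0.236^0.2903 = 10 / 0.6576 = 15.21
A = (17/15.21)^(1/0.2903) ⇒ ln A = ln(1.118)/0.2903 = 0.3841
A = e^0.3841 ≈ 1.468 km²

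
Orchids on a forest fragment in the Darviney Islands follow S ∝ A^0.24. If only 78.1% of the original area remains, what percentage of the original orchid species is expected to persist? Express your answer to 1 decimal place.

94.2%

S_new/S_old = (A_new/A_old)^z = 0.781^0.24
= exp(0.24 × ln 0.781) = exp(0.24 × -0.2472) = exp(-0.0593) ≈ 0.9424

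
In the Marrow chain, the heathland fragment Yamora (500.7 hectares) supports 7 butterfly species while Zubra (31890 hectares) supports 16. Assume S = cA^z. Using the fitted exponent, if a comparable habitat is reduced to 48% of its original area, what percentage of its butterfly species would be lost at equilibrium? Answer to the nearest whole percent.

z = ln(16/7) / ln(31890/500.7) = 0.8267 / 4.1540 = 0.1990
S_new/S_old = (A_new/A_old)^z = 0.48^0.1990 = exp(0.1990 × -0.7340) = 0.8641
Fraction lost = 1 − 0.8641 = 0.1359

14%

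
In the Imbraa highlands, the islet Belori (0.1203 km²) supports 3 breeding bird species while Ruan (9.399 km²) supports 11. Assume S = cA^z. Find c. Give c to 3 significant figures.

5.64

z = ln(S₂/S₁) / ln(A₂/A₁) = ln(11/3) / ln(9.399/0.1203) = 1.2993 / 4.3584 = 0.2981
c = S₁ / A₁^z = 3 / 0.1203^0.2981 = 3 / 0.5319 = 5.64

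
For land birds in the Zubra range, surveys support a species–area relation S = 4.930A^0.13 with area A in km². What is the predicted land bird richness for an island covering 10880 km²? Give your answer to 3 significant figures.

16.5

S = 4.93 × 10880^0.13 = 4.93 × 3.348 ≈ 16.5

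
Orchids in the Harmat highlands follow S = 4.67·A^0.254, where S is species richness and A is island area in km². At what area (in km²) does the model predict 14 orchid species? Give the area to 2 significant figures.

14 = 4.67 × A^0.254  ⇒  A^0.254 = 14/4.67 = 2.998
ln A = ln(2.998) / 0.254 = 1.0979 / 0.254 = 4.3224
A = e^4.3224 ≈ 75.37 km²

75 km²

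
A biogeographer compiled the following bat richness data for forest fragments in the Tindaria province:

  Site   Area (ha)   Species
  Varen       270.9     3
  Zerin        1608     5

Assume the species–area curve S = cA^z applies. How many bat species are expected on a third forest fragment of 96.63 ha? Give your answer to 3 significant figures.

2.23

z = ln(5/3) / ln(1608/270.9) = 0.5108 / 1.7810 = 0.2868
c = 3 / 270.9^0.2868 = 3 / 4.986 = 0.6016
S₃ = 0.6016 × 96.63^0.2868 = 0.6016 × 3.71 ≈ 2.232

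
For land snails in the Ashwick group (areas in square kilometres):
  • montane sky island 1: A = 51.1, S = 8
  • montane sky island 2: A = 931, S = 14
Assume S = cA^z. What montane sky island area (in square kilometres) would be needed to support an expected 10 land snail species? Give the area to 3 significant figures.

163 square kilometres

z = ln(14/8) / ln(931/51.1) = 0.5596 / 2.9025 = 0.1928
c = 8 / 51.1^0.1928 = 8 / 2.135 = 3.747
A = (10/3.747)^(1/0.1928) ⇒ ln A = ln(2.669)/0.1928 = 5.0911
A = e^5.0911 ≈ 162.6 square kilometres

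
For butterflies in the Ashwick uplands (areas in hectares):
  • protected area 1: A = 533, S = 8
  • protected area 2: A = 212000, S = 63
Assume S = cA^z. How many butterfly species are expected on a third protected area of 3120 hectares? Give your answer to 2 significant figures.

z = ln(63/8) / ln(212000/533) = 2.0637 / 5.9858 = 0.3448
c = 8 / 533^0.3448 = 8 / 8.711 = 0.9184
S₃ = 0.9184 × 3120^0.3448 = 0.9184 × 16.02 ≈ 14.71

15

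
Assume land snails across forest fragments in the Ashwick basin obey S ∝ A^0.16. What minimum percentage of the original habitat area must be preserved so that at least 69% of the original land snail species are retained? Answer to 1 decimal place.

9.8%

Need (A_new/A_old)^0.16 = 0.69, so A_new/A_old = 0.69^(1/0.16) = 0.69^6.25
ln(A_new/A_old) = ln 0.69 / 0.16 = -0.3711 / 0.16 = -2.3191
A_new/A_old = e^-2.3191 ≈ 0.09836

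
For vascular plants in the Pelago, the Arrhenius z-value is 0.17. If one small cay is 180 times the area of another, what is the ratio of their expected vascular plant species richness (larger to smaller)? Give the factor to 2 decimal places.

2.42

S₂/S₁ = (A₂/A₁)^z = 180^0.17
ln(S₂/S₁) = 0.17 × ln 180 = 0.17 × 5.1930 = 0.8828
S₂/S₁ = e^0.8828 ≈ 2.418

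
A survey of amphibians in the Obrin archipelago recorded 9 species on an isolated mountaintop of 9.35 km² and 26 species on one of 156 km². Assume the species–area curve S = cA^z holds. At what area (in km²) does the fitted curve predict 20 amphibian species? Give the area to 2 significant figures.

78 km²

z = ln(26/9) / ln(156/9.35) = 1.0609 / 2.8145 = 0.3769
c = 9 / 9.35^0.3769 = 9 / 2.322 = 3.875
A = (20/3.875)^(1/0.3769) ⇒ ln A = ln(5.161)/0.3769 = 4.3538
A = e^4.3538 ≈ 77.77 km²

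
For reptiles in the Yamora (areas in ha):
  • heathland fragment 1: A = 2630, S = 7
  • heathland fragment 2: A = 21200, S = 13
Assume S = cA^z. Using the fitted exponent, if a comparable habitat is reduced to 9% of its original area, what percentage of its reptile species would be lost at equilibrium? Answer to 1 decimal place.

z = ln(13/7) / ln(21200/2630) = 0.6190 / 2.0870 = 0.2966
S_new/S_old = (A_new/A_old)^z = 0.09^0.2966 = exp(0.2966 × -2.4079) = 0.4896
Fraction lost = 1 − 0.4896 = 0.5104

51.0%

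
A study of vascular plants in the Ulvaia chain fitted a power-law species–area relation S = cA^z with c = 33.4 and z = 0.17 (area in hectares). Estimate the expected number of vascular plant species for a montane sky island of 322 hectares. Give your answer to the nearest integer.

S = 33.4 × 322^0.17
ln S = ln 33.4 + 0.17 × ln 322 = 3.5086 + 0.17 × 5.7746 = 4.4902
S = e^4.4902 ≈ 89.14

89 species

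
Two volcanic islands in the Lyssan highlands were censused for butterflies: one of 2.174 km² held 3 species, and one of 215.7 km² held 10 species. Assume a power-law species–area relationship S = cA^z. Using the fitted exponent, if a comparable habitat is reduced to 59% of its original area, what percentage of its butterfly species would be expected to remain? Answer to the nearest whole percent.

z = ln(10/3) / ln(215.7/2.174) = 1.2040 / 4.5973 = 0.2619
S_new/S_old = (A_new/A_old)^z = 0.59^0.2619 = exp(0.2619 × -0.5276) = 0.8709

87%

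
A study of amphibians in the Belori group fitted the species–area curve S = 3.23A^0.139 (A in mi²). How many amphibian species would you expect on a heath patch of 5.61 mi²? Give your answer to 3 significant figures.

S = 3.23 × 5.61^0.139
ln S = ln 3.23 + 0.139 × ln 5.61 = 1.1725 + 0.139 × 1.7246 = 1.4122
S = e^1.4122 ≈ 4.105

4.10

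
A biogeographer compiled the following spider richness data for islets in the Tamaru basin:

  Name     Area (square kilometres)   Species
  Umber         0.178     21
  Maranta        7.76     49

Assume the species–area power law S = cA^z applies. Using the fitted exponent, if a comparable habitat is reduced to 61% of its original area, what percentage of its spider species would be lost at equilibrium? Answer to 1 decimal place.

z = ln(49/21) / ln(7.76/0.178) = 0.8473 / 3.7750 = 0.2245
S_new/S_old = (A_new/A_old)^z = 0.61^0.2245 = exp(0.2245 × -0.4943) = 0.895
Fraction lost = 1 − 0.895 = 0.105

10.5%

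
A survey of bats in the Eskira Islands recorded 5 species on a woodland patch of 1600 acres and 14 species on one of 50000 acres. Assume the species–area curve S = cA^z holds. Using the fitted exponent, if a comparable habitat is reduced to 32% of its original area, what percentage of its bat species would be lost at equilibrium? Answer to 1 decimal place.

z = ln(14/5) / ln(50000/1600) = 1.0296 / 3.4420 = 0.2991
S_new/S_old = (A_new/A_old)^z = 0.32^0.2991 = exp(0.2991 × -1.1394) = 0.7112
Fraction lost = 1 − 0.7112 = 0.2888

28.9%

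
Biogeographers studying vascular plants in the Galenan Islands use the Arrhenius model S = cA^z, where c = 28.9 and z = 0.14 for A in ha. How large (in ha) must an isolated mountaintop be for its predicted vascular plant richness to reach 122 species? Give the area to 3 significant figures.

122 = 28.9 × A^0.14  ⇒  A^0.14 = 122/28.9 = 4.221
ln A = ln(4.221) / 0.14 = 1.4402 / 0.14 = 10.2870
A = e^10.2870 ≈ 29348 ha

29300 ha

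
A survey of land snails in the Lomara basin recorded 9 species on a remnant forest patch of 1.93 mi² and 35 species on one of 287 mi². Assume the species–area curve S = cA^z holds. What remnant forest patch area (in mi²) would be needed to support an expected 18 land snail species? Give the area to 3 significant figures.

24.8 mi²

z = ln(35/9) / ln(287/1.93) = 1.3581 / 5.0020 = 0.2715
c = 9 / 1.93^0.2715 = 9 / 1.195 = 7.529
A = (18/7.529)^(1/0.2715) ⇒ ln A = ln(2.391)/0.2715 = 3.2104
A = e^3.2104 ≈ 24.79 mi²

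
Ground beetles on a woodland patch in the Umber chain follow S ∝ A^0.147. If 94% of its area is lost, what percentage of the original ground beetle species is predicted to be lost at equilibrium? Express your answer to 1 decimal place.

33.9%

S_new/S_old = (A_new/A_old)^z = 0.06^0.147
= exp(0.147 × ln 0.06) = exp(0.147 × -2.8134) = exp(-0.4136) ≈ 0.6613
Fraction lost = 1 − 0.6613 = 0.3387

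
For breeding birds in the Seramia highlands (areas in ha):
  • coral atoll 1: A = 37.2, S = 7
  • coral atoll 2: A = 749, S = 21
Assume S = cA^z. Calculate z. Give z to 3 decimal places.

Taking logs: ln S = ln c + z ln A, so z = (ln S₂ − ln S₁)/(ln A₂ − ln A₁).
z = ln(21/7) / ln(749/37.2) = ln(3) / ln(20.13) = 1.0986 / 3.0024 = 0.3659

0.366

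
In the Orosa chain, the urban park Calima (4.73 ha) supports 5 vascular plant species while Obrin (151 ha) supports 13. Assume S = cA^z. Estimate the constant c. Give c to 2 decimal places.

3.26

z = ln(S₂/S₁) / ln(A₂/A₁) = ln(13/5) / ln(151/4.73) = 0.9555 / 3.4634 = 0.2759
c = S₁ / A₁^z = 5 / 4.73^0.2759 = 5 / 1.535 = 3.257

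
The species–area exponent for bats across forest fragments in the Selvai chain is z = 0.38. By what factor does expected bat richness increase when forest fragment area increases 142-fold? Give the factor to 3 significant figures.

6.57

S₂/S₁ = (A₂/A₁)^z = 142^0.38
ln(S₂/S₁) = 0.38 × ln 142 = 0.38 × 4.9558 = 1.8832
S₂/S₁ = e^1.8832 ≈ 6.575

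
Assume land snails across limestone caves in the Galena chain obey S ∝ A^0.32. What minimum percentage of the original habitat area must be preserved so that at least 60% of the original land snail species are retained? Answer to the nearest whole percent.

Need (A_new/A_old)^0.32 = 0.6, so A_new/A_old = 0.6^(1/0.32) = 0.6^3.125
ln(A_new/A_old) = ln 0.6 / 0.32 = -0.5108 / 0.32 = -1.5963
A_new/A_old = e^-1.5963 ≈ 0.2026

20%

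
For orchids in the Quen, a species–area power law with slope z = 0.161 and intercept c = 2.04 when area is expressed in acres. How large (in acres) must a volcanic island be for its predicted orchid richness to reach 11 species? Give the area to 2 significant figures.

35000 acres

11 = 2.04 × A^0.161  ⇒  A^0.161 = 11/2.04 = 5.392
ln A = ln(5.392) / 0.161 = 1.6849 / 0.161 = 10.4655
A = e^10.4655 ≈ 35084 acres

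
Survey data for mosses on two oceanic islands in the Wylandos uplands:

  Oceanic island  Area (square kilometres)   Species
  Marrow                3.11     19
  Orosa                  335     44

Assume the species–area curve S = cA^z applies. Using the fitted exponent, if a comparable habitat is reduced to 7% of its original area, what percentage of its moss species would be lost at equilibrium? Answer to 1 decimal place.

z = ln(44/19) / ln(335/3.11) = 0.8398 / 4.6795 = 0.1795
S_new/S_old = (A_new/A_old)^z = 0.07^0.1795 = exp(0.1795 × -2.6593) = 0.6205
Fraction lost = 1 − 0.6205 = 0.3795

37.9%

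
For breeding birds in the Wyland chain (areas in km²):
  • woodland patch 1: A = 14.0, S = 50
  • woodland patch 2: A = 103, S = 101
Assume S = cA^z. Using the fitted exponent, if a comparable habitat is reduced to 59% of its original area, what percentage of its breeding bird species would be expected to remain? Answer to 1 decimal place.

z = ln(101/50) / ln(103/14) = 0.7031 / 1.9957 = 0.3523
S_new/S_old = (A_new/A_old)^z = 0.59^0.3523 = exp(0.3523 × -0.5276) = 0.8304

83.0%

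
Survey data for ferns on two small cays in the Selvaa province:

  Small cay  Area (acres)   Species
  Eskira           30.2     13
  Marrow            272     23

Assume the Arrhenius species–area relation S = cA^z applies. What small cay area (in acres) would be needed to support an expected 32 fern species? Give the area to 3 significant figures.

971 acres

z = ln(23/13) / ln(272/30.2) = 0.5705 / 2.1980 = 0.2596
c = 13 / 30.2^0.2596 = 13 / 2.422 = 5.367
A = (32/5.367)^(1/0.2596) ⇒ ln A = ln(5.962)/0.2596 = 6.8780
A = e^6.8780 ≈ 970.7 acres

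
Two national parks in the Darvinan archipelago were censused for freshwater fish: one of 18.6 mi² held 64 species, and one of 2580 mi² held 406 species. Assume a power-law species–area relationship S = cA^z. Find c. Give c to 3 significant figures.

z = ln(S₂/S₁) / ln(A₂/A₁) = ln(406/64) / ln(2580/18.6) = 1.8475 / 4.9324 = 0.3746
c = S₁ / A₁^z = 64 / 18.6^0.3746 = 64 / 2.989 = 21.41

21.4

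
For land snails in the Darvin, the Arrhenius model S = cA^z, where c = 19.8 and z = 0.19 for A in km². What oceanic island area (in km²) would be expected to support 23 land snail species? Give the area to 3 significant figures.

2.20 km²

23 = 19.8 × A^0.19  ⇒  A^0.19 = 23/19.8 = 1.162
ln A = ln(1.162) / 0.19 = 0.1498 / 0.19 = 0.7885
A = e^0.7885 ≈ 2.2 km²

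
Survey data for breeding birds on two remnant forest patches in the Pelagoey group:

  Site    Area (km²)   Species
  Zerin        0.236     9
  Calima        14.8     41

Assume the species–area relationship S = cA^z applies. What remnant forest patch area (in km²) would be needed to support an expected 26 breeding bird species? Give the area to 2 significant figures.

z = ln(41/9) / ln(14.8/0.236) = 1.5163 / 4.1386 = 0.3664
c = 9 / 0.236^0.3664 = 9 / 0.5892 = 15.28
A = (26/15.28)^(1/0.3664) ⇒ ln A = ln(1.702)/0.3664 = 1.4515
A = e^1.4515 ≈ 4.27 km²

4.3 km²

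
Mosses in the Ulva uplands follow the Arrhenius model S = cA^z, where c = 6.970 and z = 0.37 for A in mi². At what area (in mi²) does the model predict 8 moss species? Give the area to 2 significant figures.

1.5 mi²

8 = 6.97 × A^0.37  ⇒  A^0.37 = 8/6.97 = 1.148
ln A = ln(1.148) / 0.37 = 0.1378 / 0.37 = 0.3725
A = e^0.3725 ≈ 1.451 mi²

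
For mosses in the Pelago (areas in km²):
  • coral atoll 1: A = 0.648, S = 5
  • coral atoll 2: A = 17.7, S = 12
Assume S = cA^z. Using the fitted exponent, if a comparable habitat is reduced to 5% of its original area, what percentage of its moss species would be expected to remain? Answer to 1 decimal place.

45.3%

z = ln(12/5) / ln(17.7/0.648) = 0.8755 / 3.3074 = 0.2647
S_new/S_old = (A_new/A_old)^z = 0.05^0.2647 = exp(0.2647 × -2.9957) = 0.4525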